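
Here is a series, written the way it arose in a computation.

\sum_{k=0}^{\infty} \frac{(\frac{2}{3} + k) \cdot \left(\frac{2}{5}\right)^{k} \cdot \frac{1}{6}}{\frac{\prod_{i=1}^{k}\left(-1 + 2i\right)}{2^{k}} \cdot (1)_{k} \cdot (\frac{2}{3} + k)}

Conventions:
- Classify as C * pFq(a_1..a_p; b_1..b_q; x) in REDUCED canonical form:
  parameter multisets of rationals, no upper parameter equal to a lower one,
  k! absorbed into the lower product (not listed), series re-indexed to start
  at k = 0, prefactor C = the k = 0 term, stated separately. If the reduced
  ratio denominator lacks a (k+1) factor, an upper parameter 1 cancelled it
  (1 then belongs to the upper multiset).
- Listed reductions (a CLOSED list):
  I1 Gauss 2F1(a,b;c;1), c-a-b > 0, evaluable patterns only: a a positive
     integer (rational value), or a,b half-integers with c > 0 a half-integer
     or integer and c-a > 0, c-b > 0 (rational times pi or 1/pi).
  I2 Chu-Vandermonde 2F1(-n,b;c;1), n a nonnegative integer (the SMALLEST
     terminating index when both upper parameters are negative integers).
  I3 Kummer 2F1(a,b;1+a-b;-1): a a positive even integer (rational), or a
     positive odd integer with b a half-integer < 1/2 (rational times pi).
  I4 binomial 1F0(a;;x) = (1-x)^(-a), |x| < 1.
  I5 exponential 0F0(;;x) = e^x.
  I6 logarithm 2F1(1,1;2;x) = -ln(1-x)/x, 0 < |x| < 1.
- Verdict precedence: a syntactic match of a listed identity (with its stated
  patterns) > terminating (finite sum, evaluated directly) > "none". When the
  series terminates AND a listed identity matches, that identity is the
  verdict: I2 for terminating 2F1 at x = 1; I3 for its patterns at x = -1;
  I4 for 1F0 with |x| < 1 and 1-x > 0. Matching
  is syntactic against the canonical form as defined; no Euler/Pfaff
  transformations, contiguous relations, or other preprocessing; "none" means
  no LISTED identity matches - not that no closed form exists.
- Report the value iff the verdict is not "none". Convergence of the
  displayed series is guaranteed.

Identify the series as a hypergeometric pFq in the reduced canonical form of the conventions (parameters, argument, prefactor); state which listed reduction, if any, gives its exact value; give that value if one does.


x = \frac{2}{5} here; the reduced form reads 0F1, upper {-}, lower {\frac{1}{2}}, C = \frac{1}{6}. Verdict: none here - no I1-I6 shape fits x = \frac{2}{5} with lower {\frac{1}{2}}.

Key observation: x = \frac{2}{5} and the lower odd product (C = 1/6, x = 2/5) is 2^k (1/2)_k.
Term ratio: r(k) = \frac{2}{5} * 1 / [(k+\frac{1}{2}) (k+1)] - poly over poly, x = \frac{2}{5} from leading terms; C = \frac{1}{6} at k = 0.


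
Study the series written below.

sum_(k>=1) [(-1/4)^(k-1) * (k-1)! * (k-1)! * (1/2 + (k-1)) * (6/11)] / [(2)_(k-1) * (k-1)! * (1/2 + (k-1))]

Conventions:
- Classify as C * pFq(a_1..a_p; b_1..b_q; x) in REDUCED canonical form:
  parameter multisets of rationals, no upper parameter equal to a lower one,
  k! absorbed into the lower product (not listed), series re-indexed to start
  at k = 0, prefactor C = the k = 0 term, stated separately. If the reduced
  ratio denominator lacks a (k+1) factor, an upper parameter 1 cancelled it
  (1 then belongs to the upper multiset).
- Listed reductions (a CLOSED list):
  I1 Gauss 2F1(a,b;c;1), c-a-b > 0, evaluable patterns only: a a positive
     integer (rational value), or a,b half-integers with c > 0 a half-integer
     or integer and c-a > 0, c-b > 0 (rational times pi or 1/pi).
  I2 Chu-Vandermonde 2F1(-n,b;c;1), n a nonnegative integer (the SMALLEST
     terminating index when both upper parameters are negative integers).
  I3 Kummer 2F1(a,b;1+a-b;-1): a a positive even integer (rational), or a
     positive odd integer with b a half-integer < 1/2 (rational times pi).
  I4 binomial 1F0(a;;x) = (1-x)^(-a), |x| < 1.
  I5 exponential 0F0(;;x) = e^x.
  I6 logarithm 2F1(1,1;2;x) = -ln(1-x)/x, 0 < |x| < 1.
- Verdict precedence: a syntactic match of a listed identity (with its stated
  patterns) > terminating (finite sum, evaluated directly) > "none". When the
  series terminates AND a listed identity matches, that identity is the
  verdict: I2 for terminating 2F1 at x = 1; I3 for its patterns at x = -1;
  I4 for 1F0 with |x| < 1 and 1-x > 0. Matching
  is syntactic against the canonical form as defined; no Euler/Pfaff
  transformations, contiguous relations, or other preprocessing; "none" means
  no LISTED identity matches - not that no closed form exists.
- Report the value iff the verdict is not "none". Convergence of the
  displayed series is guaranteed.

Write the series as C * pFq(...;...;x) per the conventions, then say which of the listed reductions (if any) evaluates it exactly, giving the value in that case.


Classification (C = 6/11): 2F1 with upper {1, 1}, lower {2}, argument x = -1/4. Verdict: logarithm (I6) applies (the logarithm: parameters (1,1;2), x = -1/4). Value: (24/11) * ln(5/4).

First insight: x = (-1/4) and k + 1/2 divides numerator and denominator alike; C = 6/11 after cancelling.
Step ratio: r(k) = (-1/4) * (k+1) (k+1) / [(k+2) (k+1)] - rational in k. x = (-1/4); t_0 = 6/11; negate the roots.


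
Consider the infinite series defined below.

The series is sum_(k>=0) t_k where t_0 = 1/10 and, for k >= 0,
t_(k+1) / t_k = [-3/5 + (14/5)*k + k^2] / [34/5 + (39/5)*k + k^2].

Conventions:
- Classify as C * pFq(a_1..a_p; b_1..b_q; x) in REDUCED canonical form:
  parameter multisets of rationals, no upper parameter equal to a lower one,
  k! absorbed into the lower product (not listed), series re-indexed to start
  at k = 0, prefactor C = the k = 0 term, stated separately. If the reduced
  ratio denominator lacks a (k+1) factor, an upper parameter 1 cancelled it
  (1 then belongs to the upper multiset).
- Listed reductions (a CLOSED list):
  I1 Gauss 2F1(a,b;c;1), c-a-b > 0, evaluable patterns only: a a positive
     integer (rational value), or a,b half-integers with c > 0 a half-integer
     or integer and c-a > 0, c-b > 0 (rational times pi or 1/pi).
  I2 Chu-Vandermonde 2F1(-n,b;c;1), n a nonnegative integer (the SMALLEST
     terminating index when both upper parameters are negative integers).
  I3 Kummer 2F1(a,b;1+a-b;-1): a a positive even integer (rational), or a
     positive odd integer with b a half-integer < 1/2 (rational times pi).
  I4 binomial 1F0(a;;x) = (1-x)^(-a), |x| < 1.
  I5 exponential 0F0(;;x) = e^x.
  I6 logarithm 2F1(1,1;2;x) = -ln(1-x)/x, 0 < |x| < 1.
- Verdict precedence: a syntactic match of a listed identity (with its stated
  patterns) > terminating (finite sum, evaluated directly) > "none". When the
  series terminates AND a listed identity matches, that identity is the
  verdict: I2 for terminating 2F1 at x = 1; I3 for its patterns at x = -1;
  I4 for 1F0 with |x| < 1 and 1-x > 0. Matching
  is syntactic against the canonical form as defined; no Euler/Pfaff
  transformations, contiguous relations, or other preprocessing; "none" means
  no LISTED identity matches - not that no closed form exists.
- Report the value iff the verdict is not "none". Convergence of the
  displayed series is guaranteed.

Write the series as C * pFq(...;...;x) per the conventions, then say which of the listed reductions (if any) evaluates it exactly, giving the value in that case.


Reduced: x = 1, 2F1, upper = {-1/5, 3}, lower = {34/5}, C = 1/10. Verdict (x = 1): Gauss's theorem (I1) applies (x = 1: the Gamma ratio telescopes since c-a-b = 4 > 0 and a = 3 in Z>0). Hence: 551/6250.

Structural cue: t_0 being 1/10, the expanded ratio factors over Q; C = 1/10, x = 1, roots give parameters.
Term ratio: r(k) = 1 * (k-1/5) (k+3) / [(k+34/5) (k+1)] ; factor over Q: parameters, x = 1, and C = 1/10.


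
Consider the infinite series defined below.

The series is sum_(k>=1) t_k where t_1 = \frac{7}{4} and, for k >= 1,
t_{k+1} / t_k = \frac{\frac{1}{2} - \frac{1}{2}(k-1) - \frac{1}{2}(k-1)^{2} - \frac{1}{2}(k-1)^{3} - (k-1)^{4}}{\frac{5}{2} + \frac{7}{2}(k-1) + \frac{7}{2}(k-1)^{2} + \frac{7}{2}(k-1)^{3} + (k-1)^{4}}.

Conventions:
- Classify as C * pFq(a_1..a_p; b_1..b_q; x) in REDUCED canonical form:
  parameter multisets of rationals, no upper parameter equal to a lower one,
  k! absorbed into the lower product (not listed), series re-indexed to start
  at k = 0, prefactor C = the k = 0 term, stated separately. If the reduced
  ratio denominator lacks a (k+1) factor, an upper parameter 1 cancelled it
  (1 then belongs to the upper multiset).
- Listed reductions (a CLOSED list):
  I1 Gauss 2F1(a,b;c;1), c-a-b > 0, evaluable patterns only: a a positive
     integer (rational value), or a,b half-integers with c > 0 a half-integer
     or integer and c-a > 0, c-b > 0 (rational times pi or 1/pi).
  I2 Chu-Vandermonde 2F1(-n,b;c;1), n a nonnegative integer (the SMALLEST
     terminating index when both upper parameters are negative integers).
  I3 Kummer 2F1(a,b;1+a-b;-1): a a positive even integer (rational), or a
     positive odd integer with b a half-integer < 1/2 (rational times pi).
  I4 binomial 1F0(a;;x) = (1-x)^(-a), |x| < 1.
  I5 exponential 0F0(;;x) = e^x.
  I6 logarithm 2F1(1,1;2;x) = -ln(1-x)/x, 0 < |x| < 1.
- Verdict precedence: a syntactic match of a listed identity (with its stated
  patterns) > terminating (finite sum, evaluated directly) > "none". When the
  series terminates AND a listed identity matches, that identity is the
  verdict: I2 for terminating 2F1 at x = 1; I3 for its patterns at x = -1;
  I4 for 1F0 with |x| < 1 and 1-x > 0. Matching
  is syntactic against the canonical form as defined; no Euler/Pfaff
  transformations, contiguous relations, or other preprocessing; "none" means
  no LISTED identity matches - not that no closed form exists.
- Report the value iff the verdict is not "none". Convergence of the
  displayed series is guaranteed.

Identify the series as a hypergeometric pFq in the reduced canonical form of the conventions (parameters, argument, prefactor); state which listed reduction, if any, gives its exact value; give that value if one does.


The series (x = -1) is 2F1: upper {-\frac{1}{2}, 1}, lower {\frac{5}{2}}, prefactor \frac{7}{4}. Verdict: this is the Kummer evaluation I3 (x = -1; c = \frac{5}{2} equals 1+a-b for upper {-\frac{1}{2}, 1}: listed pattern). Its exact value is \frac{21}{32} \cdot \pi.

Structural cue: t_0 being \frac{7}{4}, roots of the ratio polynomials (prefactor 7/4) are the negated parameters.
Term ratio: r(k) = -1 * (k-\frac{1}{2}) (k+1) / [(k+\frac{5}{2}) (k+1)] ; factor over Q: parameters, x = -1, and C = \frac{7}{4}.


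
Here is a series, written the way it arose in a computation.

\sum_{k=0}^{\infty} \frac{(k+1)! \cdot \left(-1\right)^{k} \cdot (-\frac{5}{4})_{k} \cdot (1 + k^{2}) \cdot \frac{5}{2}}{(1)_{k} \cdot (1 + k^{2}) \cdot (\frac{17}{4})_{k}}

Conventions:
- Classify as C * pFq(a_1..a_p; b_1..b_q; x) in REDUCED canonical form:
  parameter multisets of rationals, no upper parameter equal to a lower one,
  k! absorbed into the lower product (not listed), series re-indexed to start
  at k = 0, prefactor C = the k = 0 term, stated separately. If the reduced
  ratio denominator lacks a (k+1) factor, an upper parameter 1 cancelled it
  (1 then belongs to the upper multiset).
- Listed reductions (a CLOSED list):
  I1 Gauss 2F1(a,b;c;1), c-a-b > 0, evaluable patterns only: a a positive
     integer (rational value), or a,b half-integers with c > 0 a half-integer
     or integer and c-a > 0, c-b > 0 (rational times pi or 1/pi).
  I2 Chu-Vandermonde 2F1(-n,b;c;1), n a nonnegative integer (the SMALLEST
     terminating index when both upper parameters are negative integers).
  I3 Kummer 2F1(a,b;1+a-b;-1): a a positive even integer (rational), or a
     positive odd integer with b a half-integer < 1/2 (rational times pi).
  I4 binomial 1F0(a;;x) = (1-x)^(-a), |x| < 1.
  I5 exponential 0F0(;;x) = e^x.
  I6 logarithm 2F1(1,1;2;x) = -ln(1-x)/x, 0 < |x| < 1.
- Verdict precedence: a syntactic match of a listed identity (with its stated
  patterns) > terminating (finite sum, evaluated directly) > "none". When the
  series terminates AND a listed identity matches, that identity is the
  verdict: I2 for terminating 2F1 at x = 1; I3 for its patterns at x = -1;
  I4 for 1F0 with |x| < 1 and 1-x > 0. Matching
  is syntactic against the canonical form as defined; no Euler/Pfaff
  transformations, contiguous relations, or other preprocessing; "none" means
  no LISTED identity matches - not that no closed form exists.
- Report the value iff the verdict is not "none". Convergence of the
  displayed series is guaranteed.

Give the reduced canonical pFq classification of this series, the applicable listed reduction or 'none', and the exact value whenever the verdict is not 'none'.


Key step: x = -1 and the factorial ratio (C = 5/2, x = -1) (k+a-1)!/(a-1)! is a rising factorial (a)_k.
Step ratio: r(k) = -1 * (k-\frac{5}{4}) (k+2) / [(k+\frac{17}{4}) (k+1)] - rational; roots negated = parameters, x = -1, C = \frac{5}{2}.

Prefactor \frac{5}{2}, argument -1: 2F1 with upper {-\frac{5}{4}, 2} over lower {\frac{17}{4}}. Verdict at x = -1: Kummer's theorem (I3) matches (x = -1; c = \frac{17}{4} equals 1+a-b for upper {-\frac{5}{4}, 2}: listed pattern). Exact value: \frac{65}{16}.


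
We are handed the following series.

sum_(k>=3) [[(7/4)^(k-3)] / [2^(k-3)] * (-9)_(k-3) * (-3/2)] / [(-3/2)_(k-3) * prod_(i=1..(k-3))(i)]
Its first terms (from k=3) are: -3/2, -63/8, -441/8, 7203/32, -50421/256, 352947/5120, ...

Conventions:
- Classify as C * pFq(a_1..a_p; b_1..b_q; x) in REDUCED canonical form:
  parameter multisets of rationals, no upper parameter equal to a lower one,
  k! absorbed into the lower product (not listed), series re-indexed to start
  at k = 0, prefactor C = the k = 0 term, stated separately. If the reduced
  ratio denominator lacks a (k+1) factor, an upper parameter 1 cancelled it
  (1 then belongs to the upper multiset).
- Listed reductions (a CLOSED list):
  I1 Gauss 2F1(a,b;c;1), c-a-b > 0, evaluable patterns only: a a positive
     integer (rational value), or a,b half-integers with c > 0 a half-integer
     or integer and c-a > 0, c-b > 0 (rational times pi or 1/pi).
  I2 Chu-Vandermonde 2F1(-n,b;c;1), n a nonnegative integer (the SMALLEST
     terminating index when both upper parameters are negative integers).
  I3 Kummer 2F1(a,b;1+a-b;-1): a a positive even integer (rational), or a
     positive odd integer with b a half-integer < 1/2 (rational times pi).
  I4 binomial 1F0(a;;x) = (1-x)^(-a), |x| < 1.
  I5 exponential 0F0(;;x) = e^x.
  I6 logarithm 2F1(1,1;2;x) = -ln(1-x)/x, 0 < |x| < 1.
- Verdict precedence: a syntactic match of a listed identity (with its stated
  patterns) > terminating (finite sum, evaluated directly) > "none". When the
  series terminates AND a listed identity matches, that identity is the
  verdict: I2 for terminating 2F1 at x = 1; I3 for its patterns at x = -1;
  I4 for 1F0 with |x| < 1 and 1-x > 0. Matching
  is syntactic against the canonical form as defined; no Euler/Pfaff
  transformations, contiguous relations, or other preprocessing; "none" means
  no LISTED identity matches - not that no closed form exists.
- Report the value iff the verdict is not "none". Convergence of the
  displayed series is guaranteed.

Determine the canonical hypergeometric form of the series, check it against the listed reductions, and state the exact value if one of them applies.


Classification (C = -3/2): 1F1 with upper {-9}, lower {-3/2}, argument x = 7/8. Verdict: terminating (-9 upstairs). 10 nonzero terms in all; added directly. Hence: 222695047669/10121379840.

Key step: t_0 = -3/2 here, and the two k-th powers (C = -3/2) combine into one argument.
Adjacent-term ratio: r(k) = (7/8) * (k-9) / [(k-3/2) (k+1)] - rational; roots negated = parameters, x = (7/8), C = -3/2.


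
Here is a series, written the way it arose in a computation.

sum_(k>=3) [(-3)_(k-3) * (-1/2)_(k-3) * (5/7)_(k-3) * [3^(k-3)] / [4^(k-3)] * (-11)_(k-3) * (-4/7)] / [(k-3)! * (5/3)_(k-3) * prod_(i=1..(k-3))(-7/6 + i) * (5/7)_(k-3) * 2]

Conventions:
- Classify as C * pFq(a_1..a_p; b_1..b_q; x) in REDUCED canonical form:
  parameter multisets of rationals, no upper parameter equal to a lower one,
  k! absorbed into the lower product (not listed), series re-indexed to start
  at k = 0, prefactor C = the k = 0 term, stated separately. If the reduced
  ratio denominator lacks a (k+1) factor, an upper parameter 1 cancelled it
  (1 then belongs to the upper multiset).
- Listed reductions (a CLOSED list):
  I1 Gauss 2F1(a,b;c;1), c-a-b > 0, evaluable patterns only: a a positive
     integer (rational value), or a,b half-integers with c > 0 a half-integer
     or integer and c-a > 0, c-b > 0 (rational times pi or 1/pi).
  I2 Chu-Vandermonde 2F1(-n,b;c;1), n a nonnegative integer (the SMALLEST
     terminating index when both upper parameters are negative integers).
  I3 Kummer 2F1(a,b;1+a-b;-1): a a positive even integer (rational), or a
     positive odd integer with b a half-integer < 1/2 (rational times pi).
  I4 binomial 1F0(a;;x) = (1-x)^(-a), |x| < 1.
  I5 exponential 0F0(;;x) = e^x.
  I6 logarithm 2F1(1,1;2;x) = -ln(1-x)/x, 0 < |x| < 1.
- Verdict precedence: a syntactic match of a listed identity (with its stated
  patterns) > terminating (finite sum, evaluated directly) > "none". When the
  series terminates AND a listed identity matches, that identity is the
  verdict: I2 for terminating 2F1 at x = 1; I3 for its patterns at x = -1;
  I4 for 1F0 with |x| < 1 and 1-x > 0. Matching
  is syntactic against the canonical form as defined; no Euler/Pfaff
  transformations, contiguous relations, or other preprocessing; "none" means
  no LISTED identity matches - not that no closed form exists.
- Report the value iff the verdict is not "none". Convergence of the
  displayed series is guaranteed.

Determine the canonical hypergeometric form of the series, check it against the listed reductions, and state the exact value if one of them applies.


With C = -2/7: the canonical form is 3F2(-11, -3, -1/2; -1/6, 5/3; 3/4). Verdict: terminating at k = 3: the factor (-3)_k kills every later term; summing the 4 survivors is exact. Its exact value is -2231293/49280.

Structural cue: t_0 being -2/7, the parameter 5/7 appears in both the upper and lower lists and cancels.
Ratio: r(k) = (3/4) * (k-11) (k-3) (k-1/2) / [(k-1/6) (k+5/3) (k+1)] - rational in k. x = (3/4); t_0 = -2/7; negate the roots.


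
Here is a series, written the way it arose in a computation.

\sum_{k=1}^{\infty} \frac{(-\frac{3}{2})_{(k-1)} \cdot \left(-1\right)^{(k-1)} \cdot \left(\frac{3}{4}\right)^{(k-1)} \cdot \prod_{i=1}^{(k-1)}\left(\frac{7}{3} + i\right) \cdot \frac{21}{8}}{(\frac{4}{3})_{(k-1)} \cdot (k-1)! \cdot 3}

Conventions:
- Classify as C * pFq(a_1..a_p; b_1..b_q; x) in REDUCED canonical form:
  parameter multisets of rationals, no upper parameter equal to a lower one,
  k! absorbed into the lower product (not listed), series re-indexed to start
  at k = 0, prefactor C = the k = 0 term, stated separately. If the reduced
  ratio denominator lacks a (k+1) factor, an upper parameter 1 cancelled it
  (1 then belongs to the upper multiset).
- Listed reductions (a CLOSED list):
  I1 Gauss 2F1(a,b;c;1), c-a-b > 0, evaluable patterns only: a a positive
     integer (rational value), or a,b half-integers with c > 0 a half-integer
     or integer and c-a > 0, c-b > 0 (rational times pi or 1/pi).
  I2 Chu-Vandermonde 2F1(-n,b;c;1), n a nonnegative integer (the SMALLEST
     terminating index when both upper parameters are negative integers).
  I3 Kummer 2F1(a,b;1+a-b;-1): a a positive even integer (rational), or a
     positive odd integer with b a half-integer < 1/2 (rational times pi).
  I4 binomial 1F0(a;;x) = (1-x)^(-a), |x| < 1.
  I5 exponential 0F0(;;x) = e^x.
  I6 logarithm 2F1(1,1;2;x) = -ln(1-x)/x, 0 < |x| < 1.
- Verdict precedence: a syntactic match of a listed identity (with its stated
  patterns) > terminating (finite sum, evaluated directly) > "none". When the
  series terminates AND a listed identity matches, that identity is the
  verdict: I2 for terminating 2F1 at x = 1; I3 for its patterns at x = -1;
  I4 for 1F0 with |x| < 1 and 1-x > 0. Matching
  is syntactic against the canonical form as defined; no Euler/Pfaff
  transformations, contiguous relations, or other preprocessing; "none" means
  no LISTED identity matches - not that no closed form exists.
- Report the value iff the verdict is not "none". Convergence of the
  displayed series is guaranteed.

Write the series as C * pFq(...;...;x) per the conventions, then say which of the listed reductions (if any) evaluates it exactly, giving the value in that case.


At argument -\frac{3}{4}: a 2F1 with upper {-\frac{3}{2}, \frac{10}{3}}, lower {\frac{4}{3}}, scaled by C = \frac{7}{8}. Verdict: none. No listed pattern accepts 2F1(-\frac{3}{2}, \frac{10}{3}; \frac{4}{3}; -\frac{3}{4}).

The tell: with t_0 = \frac{7}{8}, the running product (C = 7/8) telescopes to a rising factorial.
Step ratio: r(k) = -\frac{3}{4} * (k-\frac{3}{2}) (k+\frac{10}{3}) / [(k+\frac{4}{3}) (k+1)] ; factor over Q: parameters, x = -\frac{3}{4}, and C = \frac{7}{8}.


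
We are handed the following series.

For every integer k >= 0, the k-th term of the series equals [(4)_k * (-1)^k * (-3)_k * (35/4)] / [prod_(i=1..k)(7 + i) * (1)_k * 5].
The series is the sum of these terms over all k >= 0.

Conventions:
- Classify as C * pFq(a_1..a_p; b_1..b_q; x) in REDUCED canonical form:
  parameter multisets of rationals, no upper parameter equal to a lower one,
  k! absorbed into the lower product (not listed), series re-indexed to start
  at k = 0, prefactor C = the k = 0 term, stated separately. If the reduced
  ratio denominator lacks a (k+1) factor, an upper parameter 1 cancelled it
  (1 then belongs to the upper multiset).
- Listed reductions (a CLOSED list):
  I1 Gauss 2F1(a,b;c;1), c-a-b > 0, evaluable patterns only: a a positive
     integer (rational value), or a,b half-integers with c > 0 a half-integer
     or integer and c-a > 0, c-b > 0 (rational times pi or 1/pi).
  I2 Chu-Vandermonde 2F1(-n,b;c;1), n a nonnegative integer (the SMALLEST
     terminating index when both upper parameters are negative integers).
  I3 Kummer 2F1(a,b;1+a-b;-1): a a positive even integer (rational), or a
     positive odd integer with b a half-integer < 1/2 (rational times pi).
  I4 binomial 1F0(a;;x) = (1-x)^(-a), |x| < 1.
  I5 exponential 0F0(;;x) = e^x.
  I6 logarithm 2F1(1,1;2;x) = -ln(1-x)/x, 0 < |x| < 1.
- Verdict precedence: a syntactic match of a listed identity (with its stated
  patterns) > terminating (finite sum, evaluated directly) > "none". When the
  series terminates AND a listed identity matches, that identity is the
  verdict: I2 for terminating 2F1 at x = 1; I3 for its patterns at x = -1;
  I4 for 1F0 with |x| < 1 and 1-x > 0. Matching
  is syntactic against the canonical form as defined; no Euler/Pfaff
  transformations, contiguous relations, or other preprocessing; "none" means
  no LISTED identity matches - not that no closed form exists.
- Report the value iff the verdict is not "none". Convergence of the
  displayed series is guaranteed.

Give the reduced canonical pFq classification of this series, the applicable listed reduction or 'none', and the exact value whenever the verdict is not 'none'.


With C = 7/4: the canonical form is 2F1(-3, 4; 8; -1). Verdict: Kummer (I3) applies (x = -1; c = 8 equals 1+a-b for upper {-3, 4}: listed pattern). Exact value: 49/8.

First insight: t_0 = 7/4 here, and the lower running product (prefactor 7/4) is a rising factorial.
Consecutive-term ratio: r(k) = (-1) * (k-3) (k+4) / [(k+8) (k+1)] ; factor over Q: parameters, x = (-1), and C = 7/4.


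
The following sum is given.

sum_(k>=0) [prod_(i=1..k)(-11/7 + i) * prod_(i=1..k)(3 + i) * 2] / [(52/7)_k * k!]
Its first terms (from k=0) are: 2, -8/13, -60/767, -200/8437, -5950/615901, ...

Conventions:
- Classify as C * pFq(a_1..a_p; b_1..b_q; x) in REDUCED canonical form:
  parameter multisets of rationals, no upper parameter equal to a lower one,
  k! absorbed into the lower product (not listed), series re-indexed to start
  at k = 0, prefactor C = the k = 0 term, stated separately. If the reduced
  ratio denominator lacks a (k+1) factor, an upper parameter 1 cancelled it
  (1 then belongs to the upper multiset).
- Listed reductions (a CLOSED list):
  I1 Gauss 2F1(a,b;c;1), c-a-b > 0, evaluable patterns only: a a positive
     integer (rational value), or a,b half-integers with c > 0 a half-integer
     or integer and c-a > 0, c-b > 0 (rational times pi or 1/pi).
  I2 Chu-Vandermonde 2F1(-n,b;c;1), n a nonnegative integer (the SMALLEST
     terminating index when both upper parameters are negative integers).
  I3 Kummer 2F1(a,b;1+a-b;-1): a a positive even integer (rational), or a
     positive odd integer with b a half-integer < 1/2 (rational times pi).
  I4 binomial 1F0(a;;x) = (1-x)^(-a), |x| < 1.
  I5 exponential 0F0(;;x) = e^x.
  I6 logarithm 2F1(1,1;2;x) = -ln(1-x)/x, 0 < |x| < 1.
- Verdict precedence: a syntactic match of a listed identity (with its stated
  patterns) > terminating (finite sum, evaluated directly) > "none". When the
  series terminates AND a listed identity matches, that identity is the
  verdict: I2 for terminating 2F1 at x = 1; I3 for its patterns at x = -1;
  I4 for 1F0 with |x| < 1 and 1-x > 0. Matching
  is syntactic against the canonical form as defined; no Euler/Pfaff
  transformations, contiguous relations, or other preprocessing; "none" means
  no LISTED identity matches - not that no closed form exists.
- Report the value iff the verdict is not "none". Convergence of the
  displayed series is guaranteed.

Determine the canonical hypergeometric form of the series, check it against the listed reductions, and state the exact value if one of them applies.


Prefactor 2, argument 1: 2F1 with upper {-4/7, 4} over lower {52/7}. Verdict: this is Gauss (I1, integer-parameter pattern) (x = 1: the Gamma ratio telescopes since c-a-b = 4 > 0 and a = 4 in Z>0). Its exact value is 21204/16807.

Key observation: t_0 being 2, the running product (C = 2, x = 1) telescopes to a rising factorial.
Step ratio: r(k) = 1 * (k-4/7) (k+4) / [(k+52/7) (k+1)] - poly over poly, x = 1 from leading terms; C = 2 at k = 0.


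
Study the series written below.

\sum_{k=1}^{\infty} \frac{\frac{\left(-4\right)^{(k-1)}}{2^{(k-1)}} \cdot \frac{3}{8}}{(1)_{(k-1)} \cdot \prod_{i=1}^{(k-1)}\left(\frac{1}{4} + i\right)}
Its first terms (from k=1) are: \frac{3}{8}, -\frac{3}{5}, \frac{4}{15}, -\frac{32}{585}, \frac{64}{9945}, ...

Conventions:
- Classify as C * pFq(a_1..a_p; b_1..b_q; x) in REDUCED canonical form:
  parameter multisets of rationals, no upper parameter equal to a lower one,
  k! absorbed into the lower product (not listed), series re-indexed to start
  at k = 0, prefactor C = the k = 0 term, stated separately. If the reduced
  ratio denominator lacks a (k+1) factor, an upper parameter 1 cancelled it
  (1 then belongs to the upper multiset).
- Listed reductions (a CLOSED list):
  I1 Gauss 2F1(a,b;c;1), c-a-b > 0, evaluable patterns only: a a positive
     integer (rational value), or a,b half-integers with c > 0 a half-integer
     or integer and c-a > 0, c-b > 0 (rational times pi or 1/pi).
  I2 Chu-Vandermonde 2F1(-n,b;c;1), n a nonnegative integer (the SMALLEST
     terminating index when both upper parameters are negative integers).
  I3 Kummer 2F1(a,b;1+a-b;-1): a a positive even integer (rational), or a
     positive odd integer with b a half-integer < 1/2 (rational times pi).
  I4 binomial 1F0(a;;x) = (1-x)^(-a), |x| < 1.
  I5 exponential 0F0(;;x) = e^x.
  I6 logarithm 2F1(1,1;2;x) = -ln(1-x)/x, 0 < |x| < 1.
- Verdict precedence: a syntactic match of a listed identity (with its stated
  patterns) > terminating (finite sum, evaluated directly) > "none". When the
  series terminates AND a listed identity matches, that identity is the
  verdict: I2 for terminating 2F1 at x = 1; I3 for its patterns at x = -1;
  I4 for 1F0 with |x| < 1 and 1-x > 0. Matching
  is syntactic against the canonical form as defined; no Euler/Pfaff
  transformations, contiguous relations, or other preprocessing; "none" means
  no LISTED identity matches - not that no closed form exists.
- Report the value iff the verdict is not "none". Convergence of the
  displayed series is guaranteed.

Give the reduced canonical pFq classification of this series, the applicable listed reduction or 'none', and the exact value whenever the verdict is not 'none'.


This is \frac{3}{8} * 0F1(-; \frac{5}{4}; -2) in reduced canonical form. Verdict: no listed reduction: x = -2 and upper {-} fail every I1-I6 pattern.

Structural cue: t_0 = \frac{3}{8} here, and the two k-th powers (prefactor 3/8) combine into one argument.
Adjacent-term ratio: r(k) = -2 * 1 / [(k+\frac{5}{4}) (k+1)] - poly over poly, x = -2 from leading terms; C = \frac{3}{8} at k = 0.


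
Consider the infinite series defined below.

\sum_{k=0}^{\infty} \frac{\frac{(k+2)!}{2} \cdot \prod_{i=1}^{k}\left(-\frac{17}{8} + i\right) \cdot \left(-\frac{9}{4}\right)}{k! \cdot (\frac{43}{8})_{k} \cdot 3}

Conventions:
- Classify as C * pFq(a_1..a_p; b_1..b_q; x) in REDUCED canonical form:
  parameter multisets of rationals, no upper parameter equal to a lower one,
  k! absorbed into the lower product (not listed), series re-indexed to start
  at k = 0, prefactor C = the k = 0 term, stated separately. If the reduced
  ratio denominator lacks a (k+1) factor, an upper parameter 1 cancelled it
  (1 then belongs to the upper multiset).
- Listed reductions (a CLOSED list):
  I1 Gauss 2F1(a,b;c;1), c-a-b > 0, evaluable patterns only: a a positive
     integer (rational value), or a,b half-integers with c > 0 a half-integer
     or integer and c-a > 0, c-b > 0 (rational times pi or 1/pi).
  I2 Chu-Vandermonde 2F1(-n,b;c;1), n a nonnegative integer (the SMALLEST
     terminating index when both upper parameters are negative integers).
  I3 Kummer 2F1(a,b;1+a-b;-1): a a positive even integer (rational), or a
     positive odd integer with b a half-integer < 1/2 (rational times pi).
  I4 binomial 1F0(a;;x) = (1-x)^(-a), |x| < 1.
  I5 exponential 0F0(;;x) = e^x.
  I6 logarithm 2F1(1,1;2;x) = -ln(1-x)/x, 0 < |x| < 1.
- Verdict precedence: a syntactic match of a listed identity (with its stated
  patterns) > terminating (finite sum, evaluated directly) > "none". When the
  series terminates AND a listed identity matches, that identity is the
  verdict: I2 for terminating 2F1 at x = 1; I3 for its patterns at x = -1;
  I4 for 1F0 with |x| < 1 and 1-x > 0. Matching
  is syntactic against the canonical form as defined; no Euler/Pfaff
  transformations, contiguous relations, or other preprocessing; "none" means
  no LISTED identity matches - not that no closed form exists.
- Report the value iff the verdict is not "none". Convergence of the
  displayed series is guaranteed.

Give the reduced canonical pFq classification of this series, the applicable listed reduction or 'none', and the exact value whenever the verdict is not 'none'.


The series (x = 1) is 2F1: upper {-\frac{9}{8}, 3}, lower {\frac{43}{8}}, prefactor -\frac{3}{4}. Verdict: this is Gauss (I1, integer-parameter pattern) (x = 1: the Gamma ratio telescopes since c-a-b = 7/2 > 0 and a = 3 in Z>0). Exact value: -\frac{855}{2816}.

Structural cue: with t_0 = -\frac{3}{4}, the running product (C = -3/4, x = 1) telescopes to a rising factorial.
Step ratio: r(k) = 1 * (k-\frac{9}{8}) (k+3) / [(k+\frac{43}{8}) (k+1)] - rational in k. x = 1; t_0 = -\frac{3}{4}; negate the roots.


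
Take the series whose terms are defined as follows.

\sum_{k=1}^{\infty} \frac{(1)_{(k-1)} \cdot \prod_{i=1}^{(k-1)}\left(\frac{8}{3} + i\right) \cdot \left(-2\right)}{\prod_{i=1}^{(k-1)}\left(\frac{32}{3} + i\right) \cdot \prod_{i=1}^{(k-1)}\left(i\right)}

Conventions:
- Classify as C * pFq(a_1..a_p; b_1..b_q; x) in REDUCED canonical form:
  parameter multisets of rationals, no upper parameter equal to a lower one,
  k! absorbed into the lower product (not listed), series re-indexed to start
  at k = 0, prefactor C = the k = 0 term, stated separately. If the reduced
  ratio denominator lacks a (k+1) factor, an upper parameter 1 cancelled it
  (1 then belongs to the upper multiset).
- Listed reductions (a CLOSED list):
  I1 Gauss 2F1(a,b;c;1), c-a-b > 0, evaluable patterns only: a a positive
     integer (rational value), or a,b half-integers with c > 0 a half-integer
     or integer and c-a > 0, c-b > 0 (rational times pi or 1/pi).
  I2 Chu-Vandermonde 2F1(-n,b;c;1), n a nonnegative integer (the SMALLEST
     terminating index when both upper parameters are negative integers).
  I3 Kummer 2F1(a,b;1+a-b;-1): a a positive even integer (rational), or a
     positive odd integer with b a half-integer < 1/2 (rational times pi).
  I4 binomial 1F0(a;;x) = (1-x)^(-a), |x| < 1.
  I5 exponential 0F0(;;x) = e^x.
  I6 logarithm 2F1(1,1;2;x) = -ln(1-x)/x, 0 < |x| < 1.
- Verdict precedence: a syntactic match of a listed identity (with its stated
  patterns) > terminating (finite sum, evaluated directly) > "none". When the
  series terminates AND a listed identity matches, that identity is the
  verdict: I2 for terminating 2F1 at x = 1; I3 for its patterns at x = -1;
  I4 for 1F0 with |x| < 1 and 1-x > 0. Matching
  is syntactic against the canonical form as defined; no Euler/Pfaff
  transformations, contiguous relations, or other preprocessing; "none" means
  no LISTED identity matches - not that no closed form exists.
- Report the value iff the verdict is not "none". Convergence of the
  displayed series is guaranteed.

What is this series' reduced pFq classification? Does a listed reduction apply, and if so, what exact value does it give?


Canonical form: C = -2 times 2F1 with upper {1, \frac{11}{3}}, lower {\frac{35}{3}}, x = 1. Verdict: the Gauss summation I1 matches (x = 1: the Gamma ratio telescopes since c-a-b = 7 > 0 and a = 1 in Z>0). Hence: -\frac{64}{21}.

Key step: x = 1 and the running product (C = -2, x = 1) telescopes to a rising factorial.
Consecutive-term ratio: r(k) = 1 * (k+1) (k+\frac{11}{3}) / [(k+\frac{35}{3}) (k+1)] - rational in k, leading ratio 1; with t_0 = -2, classification follows.


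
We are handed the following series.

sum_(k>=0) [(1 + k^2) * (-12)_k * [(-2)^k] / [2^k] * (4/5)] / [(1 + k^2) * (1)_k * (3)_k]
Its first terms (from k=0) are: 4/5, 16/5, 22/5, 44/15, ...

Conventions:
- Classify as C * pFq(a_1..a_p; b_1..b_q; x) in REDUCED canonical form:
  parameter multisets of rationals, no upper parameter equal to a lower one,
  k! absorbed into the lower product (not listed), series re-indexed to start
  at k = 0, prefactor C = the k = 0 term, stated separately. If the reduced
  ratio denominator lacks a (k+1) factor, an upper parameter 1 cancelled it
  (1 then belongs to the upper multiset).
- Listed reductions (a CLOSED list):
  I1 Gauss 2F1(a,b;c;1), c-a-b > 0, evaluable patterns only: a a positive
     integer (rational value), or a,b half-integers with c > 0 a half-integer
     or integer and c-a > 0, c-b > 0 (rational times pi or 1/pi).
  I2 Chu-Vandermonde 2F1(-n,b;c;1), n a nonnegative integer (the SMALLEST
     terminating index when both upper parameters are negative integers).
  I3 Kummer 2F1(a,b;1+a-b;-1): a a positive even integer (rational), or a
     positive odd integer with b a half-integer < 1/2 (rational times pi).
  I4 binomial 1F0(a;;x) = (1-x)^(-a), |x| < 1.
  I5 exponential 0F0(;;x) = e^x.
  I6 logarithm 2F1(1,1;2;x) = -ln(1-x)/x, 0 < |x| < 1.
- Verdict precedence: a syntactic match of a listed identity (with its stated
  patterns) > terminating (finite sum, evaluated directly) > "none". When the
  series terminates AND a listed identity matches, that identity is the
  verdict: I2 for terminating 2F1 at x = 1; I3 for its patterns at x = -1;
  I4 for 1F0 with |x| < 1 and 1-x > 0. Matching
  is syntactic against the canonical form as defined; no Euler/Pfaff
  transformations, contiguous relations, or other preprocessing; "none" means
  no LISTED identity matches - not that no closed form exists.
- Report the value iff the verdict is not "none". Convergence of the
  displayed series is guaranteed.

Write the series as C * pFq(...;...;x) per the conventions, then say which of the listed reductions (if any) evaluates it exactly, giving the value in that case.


Key observation: from the first term 4/5: striking the common factor k^2 + 1 reduces the term (prefactor 4/5).
Adjacent-term ratio: r(k) = (-1) * (k-12) / [(k+3) (k+1)] ; factor over Q: parameters, x = (-1), and C = 4/5.

At argument -1: a 1F1 with upper {-12}, lower {3}, scaled by C = 4/5. Verdict: terminating - no listed pattern fits, but -12 in the upper list cuts the series at k = 12; direct evaluation. Its exact value is 53334454417/4191264000.


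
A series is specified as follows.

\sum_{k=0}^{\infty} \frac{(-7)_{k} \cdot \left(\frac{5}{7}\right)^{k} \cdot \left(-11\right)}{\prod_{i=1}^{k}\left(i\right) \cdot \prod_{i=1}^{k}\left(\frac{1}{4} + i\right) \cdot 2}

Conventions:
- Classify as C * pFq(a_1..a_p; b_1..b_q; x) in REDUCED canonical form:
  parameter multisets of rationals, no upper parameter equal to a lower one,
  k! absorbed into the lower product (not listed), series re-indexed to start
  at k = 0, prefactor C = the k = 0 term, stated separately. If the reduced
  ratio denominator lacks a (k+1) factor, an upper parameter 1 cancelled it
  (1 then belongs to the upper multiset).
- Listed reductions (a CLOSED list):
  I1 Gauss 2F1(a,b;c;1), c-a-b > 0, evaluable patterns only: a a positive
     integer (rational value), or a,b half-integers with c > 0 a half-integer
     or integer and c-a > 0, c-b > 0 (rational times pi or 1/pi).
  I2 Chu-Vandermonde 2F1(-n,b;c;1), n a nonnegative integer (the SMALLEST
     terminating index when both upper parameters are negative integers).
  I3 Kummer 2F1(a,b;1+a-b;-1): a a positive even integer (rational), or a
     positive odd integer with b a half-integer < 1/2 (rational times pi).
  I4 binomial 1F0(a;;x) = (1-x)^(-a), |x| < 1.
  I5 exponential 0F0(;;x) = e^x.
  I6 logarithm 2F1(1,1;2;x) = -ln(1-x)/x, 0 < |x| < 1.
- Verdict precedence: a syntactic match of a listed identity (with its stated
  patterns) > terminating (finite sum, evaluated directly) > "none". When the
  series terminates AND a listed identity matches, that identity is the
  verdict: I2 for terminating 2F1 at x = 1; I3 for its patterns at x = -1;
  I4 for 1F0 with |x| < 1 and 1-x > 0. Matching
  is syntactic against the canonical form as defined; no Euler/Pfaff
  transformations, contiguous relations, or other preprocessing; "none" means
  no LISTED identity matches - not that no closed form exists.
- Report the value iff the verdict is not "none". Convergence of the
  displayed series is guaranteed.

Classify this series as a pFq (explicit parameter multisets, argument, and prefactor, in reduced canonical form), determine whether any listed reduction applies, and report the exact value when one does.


The series (x = \frac{5}{7}) is 1F1: upper {-7}, lower {\frac{5}{4}}, prefactor -\frac{11}{2}. Verdict: terminating - no listed pattern fits, but -7 in the upper list cuts the series at k = 7; direct evaluation. Sum: \frac{79567342129}{39119939586}.

Key observation: t_0 = -\frac{11}{2} here, and the constant factors (C = -11/2, x = 5/7) combine into one prefactor.
Term ratio: r(k) = \frac{5}{7} * (k-7) / [(k+\frac{5}{4}) (k+1)] ; factor over Q: parameters, x = \frac{5}{7}, and C = -\frac{11}{2}.


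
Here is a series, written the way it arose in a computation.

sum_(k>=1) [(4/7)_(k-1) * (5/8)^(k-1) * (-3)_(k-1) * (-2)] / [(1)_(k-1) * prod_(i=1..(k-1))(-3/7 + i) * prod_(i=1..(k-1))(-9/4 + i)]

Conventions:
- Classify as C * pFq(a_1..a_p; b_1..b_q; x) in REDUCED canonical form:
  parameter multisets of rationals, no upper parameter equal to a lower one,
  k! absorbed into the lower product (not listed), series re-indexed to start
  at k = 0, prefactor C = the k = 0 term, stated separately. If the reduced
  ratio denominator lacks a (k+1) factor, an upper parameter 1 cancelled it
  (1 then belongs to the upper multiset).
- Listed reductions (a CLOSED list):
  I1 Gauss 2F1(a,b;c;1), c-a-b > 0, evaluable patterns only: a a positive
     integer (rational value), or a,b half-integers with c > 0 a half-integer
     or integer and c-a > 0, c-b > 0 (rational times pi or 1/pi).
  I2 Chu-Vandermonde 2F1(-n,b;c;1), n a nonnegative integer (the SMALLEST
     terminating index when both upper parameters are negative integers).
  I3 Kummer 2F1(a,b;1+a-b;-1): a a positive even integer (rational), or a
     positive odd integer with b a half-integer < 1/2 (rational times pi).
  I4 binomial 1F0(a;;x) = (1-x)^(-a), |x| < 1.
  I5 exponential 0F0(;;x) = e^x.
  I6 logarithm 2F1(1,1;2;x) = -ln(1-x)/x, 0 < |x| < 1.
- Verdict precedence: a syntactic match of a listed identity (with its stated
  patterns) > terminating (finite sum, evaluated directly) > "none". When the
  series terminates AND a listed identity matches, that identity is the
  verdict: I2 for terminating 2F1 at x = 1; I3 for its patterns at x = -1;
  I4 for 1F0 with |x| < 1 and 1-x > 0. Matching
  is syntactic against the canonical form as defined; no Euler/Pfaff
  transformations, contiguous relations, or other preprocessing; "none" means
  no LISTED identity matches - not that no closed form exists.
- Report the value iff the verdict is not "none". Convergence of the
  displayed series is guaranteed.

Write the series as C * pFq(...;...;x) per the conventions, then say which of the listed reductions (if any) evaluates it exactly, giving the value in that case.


Classification (C = -2): 1F1 with upper {-3}, lower {-5/4}, argument x = 5/8. Verdict: terminating - upper parameter -3 makes this a finite sum (last index 3), evaluated exactly. Value: -125/12.

First insight: t_0 being -2, the parameter 4/7 appears in both the upper and lower lists and cancels.
Step ratio: r(k) = (5/8) * (k-3) / [(k-5/4) (k+1)] ; factor over Q: parameters, x = (5/8), and C = -2.
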